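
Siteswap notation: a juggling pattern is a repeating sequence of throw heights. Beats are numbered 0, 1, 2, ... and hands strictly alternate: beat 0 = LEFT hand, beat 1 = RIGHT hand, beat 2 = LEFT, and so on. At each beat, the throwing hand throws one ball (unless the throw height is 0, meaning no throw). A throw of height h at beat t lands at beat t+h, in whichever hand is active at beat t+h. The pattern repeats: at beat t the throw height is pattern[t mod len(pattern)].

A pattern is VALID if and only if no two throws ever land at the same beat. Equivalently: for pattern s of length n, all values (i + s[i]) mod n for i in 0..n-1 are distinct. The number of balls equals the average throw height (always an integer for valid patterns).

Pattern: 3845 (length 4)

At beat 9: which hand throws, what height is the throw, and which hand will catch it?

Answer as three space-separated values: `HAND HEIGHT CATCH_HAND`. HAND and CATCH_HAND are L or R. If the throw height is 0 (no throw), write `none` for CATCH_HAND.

Answer: R 8 R

Derivation:
Beat 9: 9 mod 2 = 1, so hand = R
Throw height = pattern[9 mod 4] = pattern[1] = 8
Lands at beat 9+8=17, 17 mod 2 = 1, so catch hand = R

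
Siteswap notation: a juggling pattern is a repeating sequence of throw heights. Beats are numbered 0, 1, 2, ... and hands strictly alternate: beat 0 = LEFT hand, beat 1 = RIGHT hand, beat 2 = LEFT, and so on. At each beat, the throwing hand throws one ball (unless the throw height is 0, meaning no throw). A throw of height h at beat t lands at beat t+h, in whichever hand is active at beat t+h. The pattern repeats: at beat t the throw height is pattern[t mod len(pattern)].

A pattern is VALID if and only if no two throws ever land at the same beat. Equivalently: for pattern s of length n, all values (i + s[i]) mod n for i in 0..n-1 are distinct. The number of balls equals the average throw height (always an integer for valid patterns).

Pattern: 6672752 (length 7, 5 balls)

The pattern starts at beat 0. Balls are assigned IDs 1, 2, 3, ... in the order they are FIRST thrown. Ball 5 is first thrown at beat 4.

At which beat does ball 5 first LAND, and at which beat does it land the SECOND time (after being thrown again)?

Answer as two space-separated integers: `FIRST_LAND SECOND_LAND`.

Answer: 11 18

Derivation:
Beat 0 (L): throw ball1 h=6 -> lands@6:L; in-air after throw: [b1@6:L]
Beat 1 (R): throw ball2 h=6 -> lands@7:R; in-air after throw: [b1@6:L b2@7:R]
Beat 2 (L): throw ball3 h=7 -> lands@9:R; in-air after throw: [b1@6:L b2@7:R b3@9:R]
Beat 3 (R): throw ball4 h=2 -> lands@5:R; in-air after throw: [b4@5:R b1@6:L b2@7:R b3@9:R]
Beat 4 (L): throw ball5 h=7 -> lands@11:R; in-air after throw: [b4@5:R b1@6:L b2@7:R b3@9:R b5@11:R]
Beat 5 (R): throw ball4 h=5 -> lands@10:L; in-air after throw: [b1@6:L b2@7:R b3@9:R b4@10:L b5@11:R]
Beat 6 (L): throw ball1 h=2 -> lands@8:L; in-air after throw: [b2@7:R b1@8:L b3@9:R b4@10:L b5@11:R]
Beat 7 (R): throw ball2 h=6 -> lands@13:R; in-air after throw: [b1@8:L b3@9:R b4@10:L b5@11:R b2@13:R]
Beat 8 (L): throw ball1 h=6 -> lands@14:L; in-air after throw: [b3@9:R b4@10:L b5@11:R b2@13:R b1@14:L]
Beat 9 (R): throw ball3 h=7 -> lands@16:L; in-air after throw: [b4@10:L b5@11:R b2@13:R b1@14:L b3@16:L]
Beat 10 (L): throw ball4 h=2 -> lands@12:L; in-air after throw: [b5@11:R b4@12:L b2@13:R b1@14:L b3@16:L]
Beat 11 (R): throw ball5 h=7 -> lands@18:L; in-air after throw: [b4@12:L b2@13:R b1@14:L b3@16:L b5@18:L]
Beat 12 (L): throw ball4 h=5 -> lands@17:R; in-air after throw: [b2@13:R b1@14:L b3@16:L b4@17:R b5@18:L]
Beat 13 (R): throw ball2 h=2 -> lands@15:R; in-air after throw: [b1@14:L b2@15:R b3@16:L b4@17:R b5@18:L]
Beat 14 (L): throw ball1 h=6 -> lands@20:L; in-air after throw: [b2@15:R b3@16:L b4@17:R b5@18:L b1@20:L]
Beat 15 (R): throw ball2 h=6 -> lands@21:R; in-air after throw: [b3@16:L b4@17:R b5@18:L b1@20:L b2@21:R]
Beat 16 (L): throw ball3 h=7 -> lands@23:R; in-air after throw: [b4@17:R b5@18:L b1@20:L b2@21:R b3@23:R]
Beat 17 (R): throw ball4 h=2 -> lands@19:R; in-air after throw: [b5@18:L b4@19:R b1@20:L b2@21:R b3@23:R]
Beat 18 (L): throw ball5 h=7 -> lands@25:R; in-air after throw: [b4@19:R b1@20:L b2@21:R b3@23:R b5@25:R]
Ball 5: thrown@4 h=7 -> first land @11; rethrown@11 h=7 -> second land @18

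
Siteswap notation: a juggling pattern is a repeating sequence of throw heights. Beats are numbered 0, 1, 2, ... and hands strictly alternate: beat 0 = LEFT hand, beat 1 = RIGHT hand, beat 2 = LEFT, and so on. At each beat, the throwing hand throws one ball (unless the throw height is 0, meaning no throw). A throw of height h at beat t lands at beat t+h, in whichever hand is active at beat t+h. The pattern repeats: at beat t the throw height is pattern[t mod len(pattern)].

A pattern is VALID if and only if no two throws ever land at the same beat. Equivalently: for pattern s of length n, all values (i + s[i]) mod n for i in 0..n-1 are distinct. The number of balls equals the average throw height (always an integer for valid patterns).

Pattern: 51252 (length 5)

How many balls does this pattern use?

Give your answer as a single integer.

Pattern = [5, 1, 2, 5, 2], length n = 5
  position 0: throw height = 5, running sum = 5
  position 1: throw height = 1, running sum = 6
  position 2: throw height = 2, running sum = 8
  position 3: throw height = 5, running sum = 13
  position 4: throw height = 2, running sum = 15
Total sum = 15; balls = sum / n = 15 / 5 = 3

Answer: 3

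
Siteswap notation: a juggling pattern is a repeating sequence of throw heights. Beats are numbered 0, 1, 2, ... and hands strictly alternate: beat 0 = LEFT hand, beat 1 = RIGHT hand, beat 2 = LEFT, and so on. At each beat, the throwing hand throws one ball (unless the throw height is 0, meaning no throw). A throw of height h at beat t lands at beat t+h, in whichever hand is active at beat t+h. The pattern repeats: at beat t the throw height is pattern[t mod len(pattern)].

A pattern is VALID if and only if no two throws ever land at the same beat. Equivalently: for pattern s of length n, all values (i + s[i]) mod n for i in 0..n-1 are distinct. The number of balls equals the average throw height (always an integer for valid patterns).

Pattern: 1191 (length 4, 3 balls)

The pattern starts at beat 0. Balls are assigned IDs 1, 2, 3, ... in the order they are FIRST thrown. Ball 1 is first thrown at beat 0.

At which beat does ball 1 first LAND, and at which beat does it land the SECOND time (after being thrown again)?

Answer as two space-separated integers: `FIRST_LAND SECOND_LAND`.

Beat 0 (L): throw ball1 h=1 -> lands@1:R; in-air after throw: [b1@1:R]
Beat 1 (R): throw ball1 h=1 -> lands@2:L; in-air after throw: [b1@2:L]
Beat 2 (L): throw ball1 h=9 -> lands@11:R; in-air after throw: [b1@11:R]
Ball 1: thrown@0 h=1 -> first land @1; rethrown@1 h=1 -> second land @2

Answer: 1 2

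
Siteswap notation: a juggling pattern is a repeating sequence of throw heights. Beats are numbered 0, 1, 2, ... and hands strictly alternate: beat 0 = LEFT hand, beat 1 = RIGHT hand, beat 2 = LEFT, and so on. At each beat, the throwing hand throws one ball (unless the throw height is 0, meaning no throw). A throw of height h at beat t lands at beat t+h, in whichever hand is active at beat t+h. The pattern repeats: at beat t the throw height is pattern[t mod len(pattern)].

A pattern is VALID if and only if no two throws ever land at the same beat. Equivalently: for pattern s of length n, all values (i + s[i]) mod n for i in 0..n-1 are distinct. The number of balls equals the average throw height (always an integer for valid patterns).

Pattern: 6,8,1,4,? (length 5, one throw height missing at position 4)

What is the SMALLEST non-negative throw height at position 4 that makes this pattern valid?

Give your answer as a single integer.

Answer: 1

Derivation:
i=0: (0 + 6) mod 5 = 1
i=1: (1 + 8) mod 5 = 4
i=2: (2 + 1) mod 5 = 3
i=3: (3 + 4) mod 5 = 2
i=4: s[i]=? (unknown)
Known residues: [1, 2, 3, 4]; need a permutation of 0..4, so missing residue r = 0
Need (4 + s) mod 5 = 0; smallest s = (0 - 4) mod 5 = 1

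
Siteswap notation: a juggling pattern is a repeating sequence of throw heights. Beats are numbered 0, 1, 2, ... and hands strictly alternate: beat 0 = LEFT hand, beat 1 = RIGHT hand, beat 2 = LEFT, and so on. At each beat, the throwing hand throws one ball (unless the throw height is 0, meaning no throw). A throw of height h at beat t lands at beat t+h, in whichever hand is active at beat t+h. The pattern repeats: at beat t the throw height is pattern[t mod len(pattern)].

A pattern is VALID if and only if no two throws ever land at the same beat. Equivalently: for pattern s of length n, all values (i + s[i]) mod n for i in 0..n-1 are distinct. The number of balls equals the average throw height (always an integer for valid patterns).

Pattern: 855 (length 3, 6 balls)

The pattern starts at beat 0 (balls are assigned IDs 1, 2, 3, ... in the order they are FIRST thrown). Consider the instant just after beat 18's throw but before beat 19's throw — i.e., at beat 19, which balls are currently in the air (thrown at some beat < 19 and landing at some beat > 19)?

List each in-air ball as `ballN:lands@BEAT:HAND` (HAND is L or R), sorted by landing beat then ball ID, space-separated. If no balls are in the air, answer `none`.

Answer: ball3:lands@20:L ball4:lands@21:R ball5:lands@22:L ball6:lands@23:R ball1:lands@26:L

Derivation:
Beat 0 (L): throw ball1 h=8 -> lands@8:L; in-air after throw: [b1@8:L]
Beat 1 (R): throw ball2 h=5 -> lands@6:L; in-air after throw: [b2@6:L b1@8:L]
Beat 2 (L): throw ball3 h=5 -> lands@7:R; in-air after throw: [b2@6:L b3@7:R b1@8:L]
Beat 3 (R): throw ball4 h=8 -> lands@11:R; in-air after throw: [b2@6:L b3@7:R b1@8:L b4@11:R]
Beat 4 (L): throw ball5 h=5 -> lands@9:R; in-air after throw: [b2@6:L b3@7:R b1@8:L b5@9:R b4@11:R]
Beat 5 (R): throw ball6 h=5 -> lands@10:L; in-air after throw: [b2@6:L b3@7:R b1@8:L b5@9:R b6@10:L b4@11:R]
Beat 6 (L): throw ball2 h=8 -> lands@14:L; in-air after throw: [b3@7:R b1@8:L b5@9:R b6@10:L b4@11:R b2@14:L]
Beat 7 (R): throw ball3 h=5 -> lands@12:L; in-air after throw: [b1@8:L b5@9:R b6@10:L b4@11:R b3@12:L b2@14:L]
Beat 8 (L): throw ball1 h=5 -> lands@13:R; in-air after throw: [b5@9:R b6@10:L b4@11:R b3@12:L b1@13:R b2@14:L]
Beat 9 (R): throw ball5 h=8 -> lands@17:R; in-air after throw: [b6@10:L b4@11:R b3@12:L b1@13:R b2@14:L b5@17:R]
Beat 10 (L): throw ball6 h=5 -> lands@15:R; in-air after throw: [b4@11:R b3@12:L b1@13:R b2@14:L b6@15:R b5@17:R]
Beat 11 (R): throw ball4 h=5 -> lands@16:L; in-air after throw: [b3@12:L b1@13:R b2@14:L b6@15:R b4@16:L b5@17:R]
Beat 12 (L): throw ball3 h=8 -> lands@20:L; in-air after throw: [b1@13:R b2@14:L b6@15:R b4@16:L b5@17:R b3@20:L]
Beat 13 (R): throw ball1 h=5 -> lands@18:L; in-air after throw: [b2@14:L b6@15:R b4@16:L b5@17:R b1@18:L b3@20:L]
Beat 14 (L): throw ball2 h=5 -> lands@19:R; in-air after throw: [b6@15:R b4@16:L b5@17:R b1@18:L b2@19:R b3@20:L]
Beat 15 (R): throw ball6 h=8 -> lands@23:R; in-air after throw: [b4@16:L b5@17:R b1@18:L b2@19:R b3@20:L b6@23:R]
Beat 16 (L): throw ball4 h=5 -> lands@21:R; in-air after throw: [b5@17:R b1@18:L b2@19:R b3@20:L b4@21:R b6@23:R]
Beat 17 (R): throw ball5 h=5 -> lands@22:L; in-air after throw: [b1@18:L b2@19:R b3@20:L b4@21:R b5@22:L b6@23:R]
Beat 18 (L): throw ball1 h=8 -> lands@26:L; in-air after throw: [b2@19:R b3@20:L b4@21:R b5@22:L b6@23:R b1@26:L]
Beat 19 (R): throw ball2 h=5 -> lands@24:L; in-air after throw: [b3@20:L b4@21:R b5@22:L b6@23:R b2@24:L b1@26:L]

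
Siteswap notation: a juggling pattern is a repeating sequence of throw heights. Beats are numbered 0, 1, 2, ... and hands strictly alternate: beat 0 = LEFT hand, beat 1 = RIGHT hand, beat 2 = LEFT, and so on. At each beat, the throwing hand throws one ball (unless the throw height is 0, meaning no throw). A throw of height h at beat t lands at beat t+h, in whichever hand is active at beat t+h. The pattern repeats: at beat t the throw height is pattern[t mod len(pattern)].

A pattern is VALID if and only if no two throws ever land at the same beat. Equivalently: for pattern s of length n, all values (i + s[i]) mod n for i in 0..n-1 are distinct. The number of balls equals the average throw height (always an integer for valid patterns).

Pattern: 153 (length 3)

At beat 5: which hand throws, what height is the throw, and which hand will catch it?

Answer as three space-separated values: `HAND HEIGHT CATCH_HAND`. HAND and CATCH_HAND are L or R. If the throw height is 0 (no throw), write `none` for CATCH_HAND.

Beat 5: 5 mod 2 = 1, so hand = R
Throw height = pattern[5 mod 3] = pattern[2] = 3
Lands at beat 5+3=8, 8 mod 2 = 0, so catch hand = L

Answer: R 3 L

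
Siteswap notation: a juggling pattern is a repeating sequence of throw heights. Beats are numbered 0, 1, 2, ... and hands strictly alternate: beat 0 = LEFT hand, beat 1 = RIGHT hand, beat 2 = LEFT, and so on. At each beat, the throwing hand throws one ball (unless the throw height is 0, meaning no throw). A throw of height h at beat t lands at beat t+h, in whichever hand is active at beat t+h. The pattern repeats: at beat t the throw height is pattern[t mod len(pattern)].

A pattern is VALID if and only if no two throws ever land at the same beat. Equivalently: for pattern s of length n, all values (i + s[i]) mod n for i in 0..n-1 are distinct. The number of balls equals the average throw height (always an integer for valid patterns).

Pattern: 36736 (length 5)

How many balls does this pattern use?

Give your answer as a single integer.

Pattern = [3, 6, 7, 3, 6], length n = 5
  position 0: throw height = 3, running sum = 3
  position 1: throw height = 6, running sum = 9
  position 2: throw height = 7, running sum = 16
  position 3: throw height = 3, running sum = 19
  position 4: throw height = 6, running sum = 25
Total sum = 25; balls = sum / n = 25 / 5 = 5

Answer: 5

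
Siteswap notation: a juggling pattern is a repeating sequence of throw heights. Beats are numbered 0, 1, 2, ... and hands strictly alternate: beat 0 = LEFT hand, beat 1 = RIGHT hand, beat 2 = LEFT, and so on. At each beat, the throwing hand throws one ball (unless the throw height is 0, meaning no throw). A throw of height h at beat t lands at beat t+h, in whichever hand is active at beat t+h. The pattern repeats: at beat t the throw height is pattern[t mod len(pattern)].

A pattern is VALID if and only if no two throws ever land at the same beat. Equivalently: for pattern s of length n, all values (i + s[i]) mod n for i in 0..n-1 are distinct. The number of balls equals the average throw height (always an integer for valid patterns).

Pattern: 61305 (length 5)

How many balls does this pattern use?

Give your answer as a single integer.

Answer: 3

Derivation:
Pattern = [6, 1, 3, 0, 5], length n = 5
  position 0: throw height = 6, running sum = 6
  position 1: throw height = 1, running sum = 7
  position 2: throw height = 3, running sum = 10
  position 3: throw height = 0, running sum = 10
  position 4: throw height = 5, running sum = 15
Total sum = 15; balls = sum / n = 15 / 5 = 3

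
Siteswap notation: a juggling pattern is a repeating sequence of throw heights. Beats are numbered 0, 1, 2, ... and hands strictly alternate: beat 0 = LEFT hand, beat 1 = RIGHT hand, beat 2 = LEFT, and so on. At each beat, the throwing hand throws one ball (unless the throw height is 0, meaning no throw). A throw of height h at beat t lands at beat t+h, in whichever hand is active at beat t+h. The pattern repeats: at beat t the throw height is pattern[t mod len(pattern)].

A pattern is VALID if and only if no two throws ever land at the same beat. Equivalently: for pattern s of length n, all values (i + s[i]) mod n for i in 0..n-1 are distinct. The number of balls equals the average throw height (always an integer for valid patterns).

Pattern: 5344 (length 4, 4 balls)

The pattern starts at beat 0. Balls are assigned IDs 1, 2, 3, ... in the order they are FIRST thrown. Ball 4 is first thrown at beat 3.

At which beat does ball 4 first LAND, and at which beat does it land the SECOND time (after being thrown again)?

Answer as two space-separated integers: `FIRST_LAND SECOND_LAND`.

Answer: 7 11

Derivation:
Beat 0 (L): throw ball1 h=5 -> lands@5:R; in-air after throw: [b1@5:R]
Beat 1 (R): throw ball2 h=3 -> lands@4:L; in-air after throw: [b2@4:L b1@5:R]
Beat 2 (L): throw ball3 h=4 -> lands@6:L; in-air after throw: [b2@4:L b1@5:R b3@6:L]
Beat 3 (R): throw ball4 h=4 -> lands@7:R; in-air after throw: [b2@4:L b1@5:R b3@6:L b4@7:R]
Beat 4 (L): throw ball2 h=5 -> lands@9:R; in-air after throw: [b1@5:R b3@6:L b4@7:R b2@9:R]
Beat 5 (R): throw ball1 h=3 -> lands@8:L; in-air after throw: [b3@6:L b4@7:R b1@8:L b2@9:R]
Beat 6 (L): throw ball3 h=4 -> lands@10:L; in-air after throw: [b4@7:R b1@8:L b2@9:R b3@10:L]
Beat 7 (R): throw ball4 h=4 -> lands@11:R; in-air after throw: [b1@8:L b2@9:R b3@10:L b4@11:R]
Beat 8 (L): throw ball1 h=5 -> lands@13:R; in-air after throw: [b2@9:R b3@10:L b4@11:R b1@13:R]
Beat 9 (R): throw ball2 h=3 -> lands@12:L; in-air after throw: [b3@10:L b4@11:R b2@12:L b1@13:R]
Beat 10 (L): throw ball3 h=4 -> lands@14:L; in-air after throw: [b4@11:R b2@12:L b1@13:R b3@14:L]
Beat 11 (R): throw ball4 h=4 -> lands@15:R; in-air after throw: [b2@12:L b1@13:R b3@14:L b4@15:R]
Ball 4: thrown@3 h=4 -> first land @7; rethrown@7 h=4 -> second land @11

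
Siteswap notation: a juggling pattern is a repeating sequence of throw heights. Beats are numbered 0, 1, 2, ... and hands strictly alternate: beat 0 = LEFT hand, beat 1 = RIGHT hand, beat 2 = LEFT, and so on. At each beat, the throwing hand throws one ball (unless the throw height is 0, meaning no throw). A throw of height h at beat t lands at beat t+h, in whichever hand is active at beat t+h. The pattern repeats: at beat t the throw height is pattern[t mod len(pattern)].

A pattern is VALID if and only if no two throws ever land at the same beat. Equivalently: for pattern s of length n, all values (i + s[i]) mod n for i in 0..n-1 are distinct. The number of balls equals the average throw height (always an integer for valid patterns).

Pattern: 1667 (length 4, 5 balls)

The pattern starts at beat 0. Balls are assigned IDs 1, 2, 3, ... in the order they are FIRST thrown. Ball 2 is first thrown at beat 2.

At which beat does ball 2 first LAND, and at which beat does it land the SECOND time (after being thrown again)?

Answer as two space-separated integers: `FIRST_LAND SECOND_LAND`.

Answer: 8 9

Derivation:
Beat 0 (L): throw ball1 h=1 -> lands@1:R; in-air after throw: [b1@1:R]
Beat 1 (R): throw ball1 h=6 -> lands@7:R; in-air after throw: [b1@7:R]
Beat 2 (L): throw ball2 h=6 -> lands@8:L; in-air after throw: [b1@7:R b2@8:L]
Beat 3 (R): throw ball3 h=7 -> lands@10:L; in-air after throw: [b1@7:R b2@8:L b3@10:L]
Beat 4 (L): throw ball4 h=1 -> lands@5:R; in-air after throw: [b4@5:R b1@7:R b2@8:L b3@10:L]
Beat 5 (R): throw ball4 h=6 -> lands@11:R; in-air after throw: [b1@7:R b2@8:L b3@10:L b4@11:R]
Beat 6 (L): throw ball5 h=6 -> lands@12:L; in-air after throw: [b1@7:R b2@8:L b3@10:L b4@11:R b5@12:L]
Beat 7 (R): throw ball1 h=7 -> lands@14:L; in-air after throw: [b2@8:L b3@10:L b4@11:R b5@12:L b1@14:L]
Beat 8 (L): throw ball2 h=1 -> lands@9:R; in-air after throw: [b2@9:R b3@10:L b4@11:R b5@12:L b1@14:L]
Beat 9 (R): throw ball2 h=6 -> lands@15:R; in-air after throw: [b3@10:L b4@11:R b5@12:L b1@14:L b2@15:R]
Ball 2: thrown@2 h=6 -> first land @8; rethrown@8 h=1 -> second land @9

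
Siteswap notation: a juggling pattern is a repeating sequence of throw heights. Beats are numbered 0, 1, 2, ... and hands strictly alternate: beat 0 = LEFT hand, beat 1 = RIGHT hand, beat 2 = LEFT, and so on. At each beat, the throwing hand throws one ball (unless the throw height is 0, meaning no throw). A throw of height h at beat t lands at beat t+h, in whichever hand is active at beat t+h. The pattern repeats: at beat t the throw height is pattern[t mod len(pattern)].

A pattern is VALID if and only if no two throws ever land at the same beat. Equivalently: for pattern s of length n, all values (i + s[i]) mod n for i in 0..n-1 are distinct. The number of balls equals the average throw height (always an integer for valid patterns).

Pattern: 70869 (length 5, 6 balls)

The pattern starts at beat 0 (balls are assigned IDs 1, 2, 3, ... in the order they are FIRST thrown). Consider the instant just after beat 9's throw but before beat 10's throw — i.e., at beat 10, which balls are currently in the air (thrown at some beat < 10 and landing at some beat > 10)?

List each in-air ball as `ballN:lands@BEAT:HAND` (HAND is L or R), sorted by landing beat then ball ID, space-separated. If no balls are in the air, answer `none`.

Answer: ball5:lands@12:L ball4:lands@13:R ball6:lands@14:L ball1:lands@15:R ball3:lands@18:L

Derivation:
Beat 0 (L): throw ball1 h=7 -> lands@7:R; in-air after throw: [b1@7:R]
Beat 2 (L): throw ball2 h=8 -> lands@10:L; in-air after throw: [b1@7:R b2@10:L]
Beat 3 (R): throw ball3 h=6 -> lands@9:R; in-air after throw: [b1@7:R b3@9:R b2@10:L]
Beat 4 (L): throw ball4 h=9 -> lands@13:R; in-air after throw: [b1@7:R b3@9:R b2@10:L b4@13:R]
Beat 5 (R): throw ball5 h=7 -> lands@12:L; in-air after throw: [b1@7:R b3@9:R b2@10:L b5@12:L b4@13:R]
Beat 7 (R): throw ball1 h=8 -> lands@15:R; in-air after throw: [b3@9:R b2@10:L b5@12:L b4@13:R b1@15:R]
Beat 8 (L): throw ball6 h=6 -> lands@14:L; in-air after throw: [b3@9:R b2@10:L b5@12:L b4@13:R b6@14:L b1@15:R]
Beat 9 (R): throw ball3 h=9 -> lands@18:L; in-air after throw: [b2@10:L b5@12:L b4@13:R b6@14:L b1@15:R b3@18:L]
Beat 10 (L): throw ball2 h=7 -> lands@17:R; in-air after throw: [b5@12:L b4@13:R b6@14:L b1@15:R b2@17:R b3@18:L]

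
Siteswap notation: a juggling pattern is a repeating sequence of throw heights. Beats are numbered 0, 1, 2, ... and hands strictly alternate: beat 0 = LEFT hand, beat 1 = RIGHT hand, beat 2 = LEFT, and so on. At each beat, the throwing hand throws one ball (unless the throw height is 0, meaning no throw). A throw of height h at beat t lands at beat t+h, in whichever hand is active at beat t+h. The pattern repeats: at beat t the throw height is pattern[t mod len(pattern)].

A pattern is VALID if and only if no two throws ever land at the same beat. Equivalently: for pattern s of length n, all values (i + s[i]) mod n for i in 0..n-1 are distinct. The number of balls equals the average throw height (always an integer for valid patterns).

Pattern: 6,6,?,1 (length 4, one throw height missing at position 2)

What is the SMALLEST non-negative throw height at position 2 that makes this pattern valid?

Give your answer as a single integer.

i=0: (0 + 6) mod 4 = 2
i=1: (1 + 6) mod 4 = 3
i=2: s[i]=? (unknown)
i=3: (3 + 1) mod 4 = 0
Known residues: [0, 2, 3]; need a permutation of 0..3, so missing residue r = 1
Need (2 + s) mod 4 = 1; smallest s = (1 - 2) mod 4 = 3

Answer: 3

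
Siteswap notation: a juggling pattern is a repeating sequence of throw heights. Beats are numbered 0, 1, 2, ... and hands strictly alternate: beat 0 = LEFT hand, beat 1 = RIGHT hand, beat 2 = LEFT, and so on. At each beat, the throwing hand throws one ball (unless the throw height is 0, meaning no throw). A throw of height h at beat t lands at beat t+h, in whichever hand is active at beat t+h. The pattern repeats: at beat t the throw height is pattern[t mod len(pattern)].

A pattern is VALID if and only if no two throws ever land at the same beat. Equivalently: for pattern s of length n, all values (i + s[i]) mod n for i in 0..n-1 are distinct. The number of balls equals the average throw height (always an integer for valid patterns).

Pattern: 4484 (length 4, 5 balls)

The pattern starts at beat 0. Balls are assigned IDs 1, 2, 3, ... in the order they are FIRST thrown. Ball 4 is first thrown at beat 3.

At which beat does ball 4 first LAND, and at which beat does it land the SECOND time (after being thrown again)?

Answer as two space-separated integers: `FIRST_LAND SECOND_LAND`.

Beat 0 (L): throw ball1 h=4 -> lands@4:L; in-air after throw: [b1@4:L]
Beat 1 (R): throw ball2 h=4 -> lands@5:R; in-air after throw: [b1@4:L b2@5:R]
Beat 2 (L): throw ball3 h=8 -> lands@10:L; in-air after throw: [b1@4:L b2@5:R b3@10:L]
Beat 3 (R): throw ball4 h=4 -> lands@7:R; in-air after throw: [b1@4:L b2@5:R b4@7:R b3@10:L]
Beat 4 (L): throw ball1 h=4 -> lands@8:L; in-air after throw: [b2@5:R b4@7:R b1@8:L b3@10:L]
Beat 5 (R): throw ball2 h=4 -> lands@9:R; in-air after throw: [b4@7:R b1@8:L b2@9:R b3@10:L]
Beat 6 (L): throw ball5 h=8 -> lands@14:L; in-air after throw: [b4@7:R b1@8:L b2@9:R b3@10:L b5@14:L]
Beat 7 (R): throw ball4 h=4 -> lands@11:R; in-air after throw: [b1@8:L b2@9:R b3@10:L b4@11:R b5@14:L]
Beat 8 (L): throw ball1 h=4 -> lands@12:L; in-air after throw: [b2@9:R b3@10:L b4@11:R b1@12:L b5@14:L]
Beat 9 (R): throw ball2 h=4 -> lands@13:R; in-air after throw: [b3@10:L b4@11:R b1@12:L b2@13:R b5@14:L]
Beat 10 (L): throw ball3 h=8 -> lands@18:L; in-air after throw: [b4@11:R b1@12:L b2@13:R b5@14:L b3@18:L]
Beat 11 (R): throw ball4 h=4 -> lands@15:R; in-air after throw: [b1@12:L b2@13:R b5@14:L b4@15:R b3@18:L]
Ball 4: thrown@3 h=4 -> first land @7; rethrown@7 h=4 -> second land @11

Answer: 7 11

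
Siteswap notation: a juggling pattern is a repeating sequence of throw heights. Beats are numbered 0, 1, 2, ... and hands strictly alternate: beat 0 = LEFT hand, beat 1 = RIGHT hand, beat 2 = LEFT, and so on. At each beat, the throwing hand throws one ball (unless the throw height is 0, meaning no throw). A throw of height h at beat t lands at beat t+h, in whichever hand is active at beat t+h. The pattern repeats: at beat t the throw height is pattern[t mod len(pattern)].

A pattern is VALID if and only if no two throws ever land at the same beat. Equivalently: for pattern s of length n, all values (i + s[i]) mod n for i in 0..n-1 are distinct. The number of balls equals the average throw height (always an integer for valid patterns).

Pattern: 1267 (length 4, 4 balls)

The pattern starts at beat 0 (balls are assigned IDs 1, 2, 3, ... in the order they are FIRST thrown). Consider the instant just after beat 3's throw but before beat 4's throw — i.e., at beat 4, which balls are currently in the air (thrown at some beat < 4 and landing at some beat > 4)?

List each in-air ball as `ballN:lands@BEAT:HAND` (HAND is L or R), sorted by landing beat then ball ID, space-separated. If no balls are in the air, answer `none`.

Answer: ball2:lands@8:L ball1:lands@10:L

Derivation:
Beat 0 (L): throw ball1 h=1 -> lands@1:R; in-air after throw: [b1@1:R]
Beat 1 (R): throw ball1 h=2 -> lands@3:R; in-air after throw: [b1@3:R]
Beat 2 (L): throw ball2 h=6 -> lands@8:L; in-air after throw: [b1@3:R b2@8:L]
Beat 3 (R): throw ball1 h=7 -> lands@10:L; in-air after throw: [b2@8:L b1@10:L]
Beat 4 (L): throw ball3 h=1 -> lands@5:R; in-air after throw: [b3@5:R b2@8:L b1@10:L]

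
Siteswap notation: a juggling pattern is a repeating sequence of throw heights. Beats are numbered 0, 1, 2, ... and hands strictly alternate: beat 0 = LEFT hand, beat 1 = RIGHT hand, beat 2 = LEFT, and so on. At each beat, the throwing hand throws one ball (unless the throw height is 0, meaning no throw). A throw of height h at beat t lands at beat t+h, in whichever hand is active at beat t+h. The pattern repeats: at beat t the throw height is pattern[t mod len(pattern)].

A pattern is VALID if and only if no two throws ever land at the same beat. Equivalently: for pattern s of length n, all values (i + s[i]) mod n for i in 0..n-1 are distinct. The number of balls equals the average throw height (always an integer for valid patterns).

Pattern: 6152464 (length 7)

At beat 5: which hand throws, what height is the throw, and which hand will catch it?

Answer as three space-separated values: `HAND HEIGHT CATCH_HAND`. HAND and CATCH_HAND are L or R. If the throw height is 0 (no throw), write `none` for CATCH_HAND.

Answer: R 6 R

Derivation:
Beat 5: 5 mod 2 = 1, so hand = R
Throw height = pattern[5 mod 7] = pattern[5] = 6
Lands at beat 5+6=11, 11 mod 2 = 1, so catch hand = R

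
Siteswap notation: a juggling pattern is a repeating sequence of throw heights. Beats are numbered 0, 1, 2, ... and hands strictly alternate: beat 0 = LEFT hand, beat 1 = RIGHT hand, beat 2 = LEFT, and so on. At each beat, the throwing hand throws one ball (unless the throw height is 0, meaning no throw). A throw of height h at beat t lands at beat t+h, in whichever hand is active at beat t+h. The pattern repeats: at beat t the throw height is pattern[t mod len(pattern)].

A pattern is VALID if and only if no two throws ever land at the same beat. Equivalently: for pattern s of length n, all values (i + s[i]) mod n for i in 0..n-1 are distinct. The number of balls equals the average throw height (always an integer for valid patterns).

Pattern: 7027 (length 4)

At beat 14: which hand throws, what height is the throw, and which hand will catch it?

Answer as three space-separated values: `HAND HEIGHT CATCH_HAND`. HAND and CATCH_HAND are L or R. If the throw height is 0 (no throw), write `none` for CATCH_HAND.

Beat 14: 14 mod 2 = 0, so hand = L
Throw height = pattern[14 mod 4] = pattern[2] = 2
Lands at beat 14+2=16, 16 mod 2 = 0, so catch hand = L

Answer: L 2 L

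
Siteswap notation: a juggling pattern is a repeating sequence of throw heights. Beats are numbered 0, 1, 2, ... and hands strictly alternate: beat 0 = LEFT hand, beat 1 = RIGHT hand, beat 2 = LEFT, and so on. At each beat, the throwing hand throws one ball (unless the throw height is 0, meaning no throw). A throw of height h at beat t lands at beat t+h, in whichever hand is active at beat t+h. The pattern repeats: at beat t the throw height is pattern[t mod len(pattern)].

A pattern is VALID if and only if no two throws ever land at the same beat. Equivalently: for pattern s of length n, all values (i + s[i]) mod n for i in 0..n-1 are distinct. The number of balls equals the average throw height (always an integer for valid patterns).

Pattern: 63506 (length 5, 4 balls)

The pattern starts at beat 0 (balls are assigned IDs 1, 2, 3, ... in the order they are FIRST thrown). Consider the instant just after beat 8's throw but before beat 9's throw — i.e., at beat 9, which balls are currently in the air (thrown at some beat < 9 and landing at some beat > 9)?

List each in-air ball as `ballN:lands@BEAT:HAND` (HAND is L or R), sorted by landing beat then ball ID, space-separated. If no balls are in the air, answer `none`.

Answer: ball2:lands@10:L ball4:lands@11:R ball3:lands@12:L

Derivation:
Beat 0 (L): throw ball1 h=6 -> lands@6:L; in-air after throw: [b1@6:L]
Beat 1 (R): throw ball2 h=3 -> lands@4:L; in-air after throw: [b2@4:L b1@6:L]
Beat 2 (L): throw ball3 h=5 -> lands@7:R; in-air after throw: [b2@4:L b1@6:L b3@7:R]
Beat 4 (L): throw ball2 h=6 -> lands@10:L; in-air after throw: [b1@6:L b3@7:R b2@10:L]
Beat 5 (R): throw ball4 h=6 -> lands@11:R; in-air after throw: [b1@6:L b3@7:R b2@10:L b4@11:R]
Beat 6 (L): throw ball1 h=3 -> lands@9:R; in-air after throw: [b3@7:R b1@9:R b2@10:L b4@11:R]
Beat 7 (R): throw ball3 h=5 -> lands@12:L; in-air after throw: [b1@9:R b2@10:L b4@11:R b3@12:L]
Beat 9 (R): throw ball1 h=6 -> lands@15:R; in-air after throw: [b2@10:L b4@11:R b3@12:L b1@15:R]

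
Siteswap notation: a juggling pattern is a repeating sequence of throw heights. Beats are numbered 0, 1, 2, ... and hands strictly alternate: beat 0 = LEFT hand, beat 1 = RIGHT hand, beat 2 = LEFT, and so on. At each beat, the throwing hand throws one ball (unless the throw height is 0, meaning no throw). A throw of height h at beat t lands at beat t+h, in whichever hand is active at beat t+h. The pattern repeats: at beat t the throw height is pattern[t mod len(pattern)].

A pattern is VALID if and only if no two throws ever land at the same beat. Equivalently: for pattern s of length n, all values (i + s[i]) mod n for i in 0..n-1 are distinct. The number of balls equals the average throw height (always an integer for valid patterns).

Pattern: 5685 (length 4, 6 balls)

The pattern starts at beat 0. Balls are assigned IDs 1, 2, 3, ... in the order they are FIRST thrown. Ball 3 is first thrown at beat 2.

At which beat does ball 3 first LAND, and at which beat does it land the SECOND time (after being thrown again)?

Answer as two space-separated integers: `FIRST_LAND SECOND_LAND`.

Answer: 10 18

Derivation:
Beat 0 (L): throw ball1 h=5 -> lands@5:R; in-air after throw: [b1@5:R]
Beat 1 (R): throw ball2 h=6 -> lands@7:R; in-air after throw: [b1@5:R b2@7:R]
Beat 2 (L): throw ball3 h=8 -> lands@10:L; in-air after throw: [b1@5:R b2@7:R b3@10:L]
Beat 3 (R): throw ball4 h=5 -> lands@8:L; in-air after throw: [b1@5:R b2@7:R b4@8:L b3@10:L]
Beat 4 (L): throw ball5 h=5 -> lands@9:R; in-air after throw: [b1@5:R b2@7:R b4@8:L b5@9:R b3@10:L]
Beat 5 (R): throw ball1 h=6 -> lands@11:R; in-air after throw: [b2@7:R b4@8:L b5@9:R b3@10:L b1@11:R]
Beat 6 (L): throw ball6 h=8 -> lands@14:L; in-air after throw: [b2@7:R b4@8:L b5@9:R b3@10:L b1@11:R b6@14:L]
Beat 7 (R): throw ball2 h=5 -> lands@12:L; in-air after throw: [b4@8:L b5@9:R b3@10:L b1@11:R b2@12:L b6@14:L]
Beat 8 (L): throw ball4 h=5 -> lands@13:R; in-air after throw: [b5@9:R b3@10:L b1@11:R b2@12:L b4@13:R b6@14:L]
Beat 9 (R): throw ball5 h=6 -> lands@15:R; in-air after throw: [b3@10:L b1@11:R b2@12:L b4@13:R b6@14:L b5@15:R]
Beat 10 (L): throw ball3 h=8 -> lands@18:L; in-air after throw: [b1@11:R b2@12:L b4@13:R b6@14:L b5@15:R b3@18:L]
Beat 11 (R): throw ball1 h=5 -> lands@16:L; in-air after throw: [b2@12:L b4@13:R b6@14:L b5@15:R b1@16:L b3@18:L]
Beat 12 (L): throw ball2 h=5 -> lands@17:R; in-air after throw: [b4@13:R b6@14:L b5@15:R b1@16:L b2@17:R b3@18:L]
Beat 13 (R): throw ball4 h=6 -> lands@19:R; in-air after throw: [b6@14:L b5@15:R b1@16:L b2@17:R b3@18:L b4@19:R]
Beat 14 (L): throw ball6 h=8 -> lands@22:L; in-air after throw: [b5@15:R b1@16:L b2@17:R b3@18:L b4@19:R b6@22:L]
Beat 15 (R): throw ball5 h=5 -> lands@20:L; in-air after throw: [b1@16:L b2@17:R b3@18:L b4@19:R b5@20:L b6@22:L]
Beat 16 (L): throw ball1 h=5 -> lands@21:R; in-air after throw: [b2@17:R b3@18:L b4@19:R b5@20:L b1@21:R b6@22:L]
Beat 17 (R): throw ball2 h=6 -> lands@23:R; in-air after throw: [b3@18:L b4@19:R b5@20:L b1@21:R b6@22:L b2@23:R]
Beat 18 (L): throw ball3 h=8 -> lands@26:L; in-air after throw: [b4@19:R b5@20:L b1@21:R b6@22:L b2@23:R b3@26:L]
Ball 3: thrown@2 h=8 -> first land @10; rethrown@10 h=8 -> second land @18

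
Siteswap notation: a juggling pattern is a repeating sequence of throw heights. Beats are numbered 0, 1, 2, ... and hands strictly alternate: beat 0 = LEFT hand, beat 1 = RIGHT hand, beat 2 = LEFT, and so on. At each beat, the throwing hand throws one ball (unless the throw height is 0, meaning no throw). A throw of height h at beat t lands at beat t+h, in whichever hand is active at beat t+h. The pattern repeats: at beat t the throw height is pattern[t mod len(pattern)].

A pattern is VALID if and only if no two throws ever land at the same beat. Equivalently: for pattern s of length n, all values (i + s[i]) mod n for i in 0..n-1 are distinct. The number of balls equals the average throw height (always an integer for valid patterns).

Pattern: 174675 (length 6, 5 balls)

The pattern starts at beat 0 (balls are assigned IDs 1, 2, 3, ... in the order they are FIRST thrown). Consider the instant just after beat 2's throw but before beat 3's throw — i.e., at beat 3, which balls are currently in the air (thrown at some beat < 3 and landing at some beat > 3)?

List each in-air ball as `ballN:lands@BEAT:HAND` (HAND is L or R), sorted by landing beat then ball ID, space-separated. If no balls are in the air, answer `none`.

Answer: ball2:lands@6:L ball1:lands@8:L

Derivation:
Beat 0 (L): throw ball1 h=1 -> lands@1:R; in-air after throw: [b1@1:R]
Beat 1 (R): throw ball1 h=7 -> lands@8:L; in-air after throw: [b1@8:L]
Beat 2 (L): throw ball2 h=4 -> lands@6:L; in-air after throw: [b2@6:L b1@8:L]
Beat 3 (R): throw ball3 h=6 -> lands@9:R; in-air after throw: [b2@6:L b1@8:L b3@9:R]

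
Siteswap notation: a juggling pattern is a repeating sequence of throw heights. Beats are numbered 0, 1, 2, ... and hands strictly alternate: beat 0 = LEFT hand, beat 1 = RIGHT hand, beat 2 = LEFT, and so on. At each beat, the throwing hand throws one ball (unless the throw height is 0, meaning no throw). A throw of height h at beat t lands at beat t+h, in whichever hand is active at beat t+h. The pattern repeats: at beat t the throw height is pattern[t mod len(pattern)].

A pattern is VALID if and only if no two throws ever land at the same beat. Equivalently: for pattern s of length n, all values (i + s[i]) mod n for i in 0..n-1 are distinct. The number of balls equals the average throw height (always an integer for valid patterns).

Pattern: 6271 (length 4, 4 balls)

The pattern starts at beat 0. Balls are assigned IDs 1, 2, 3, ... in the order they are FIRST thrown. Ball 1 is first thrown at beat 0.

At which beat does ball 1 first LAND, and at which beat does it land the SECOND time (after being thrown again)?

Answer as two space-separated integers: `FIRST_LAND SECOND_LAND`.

Beat 0 (L): throw ball1 h=6 -> lands@6:L; in-air after throw: [b1@6:L]
Beat 1 (R): throw ball2 h=2 -> lands@3:R; in-air after throw: [b2@3:R b1@6:L]
Beat 2 (L): throw ball3 h=7 -> lands@9:R; in-air after throw: [b2@3:R b1@6:L b3@9:R]
Beat 3 (R): throw ball2 h=1 -> lands@4:L; in-air after throw: [b2@4:L b1@6:L b3@9:R]
Beat 4 (L): throw ball2 h=6 -> lands@10:L; in-air after throw: [b1@6:L b3@9:R b2@10:L]
Beat 5 (R): throw ball4 h=2 -> lands@7:R; in-air after throw: [b1@6:L b4@7:R b3@9:R b2@10:L]
Beat 6 (L): throw ball1 h=7 -> lands@13:R; in-air after throw: [b4@7:R b3@9:R b2@10:L b1@13:R]
Beat 7 (R): throw ball4 h=1 -> lands@8:L; in-air after throw: [b4@8:L b3@9:R b2@10:L b1@13:R]
Beat 8 (L): throw ball4 h=6 -> lands@14:L; in-air after throw: [b3@9:R b2@10:L b1@13:R b4@14:L]
Beat 9 (R): throw ball3 h=2 -> lands@11:R; in-air after throw: [b2@10:L b3@11:R b1@13:R b4@14:L]
Beat 10 (L): throw ball2 h=7 -> lands@17:R; in-air after throw: [b3@11:R b1@13:R b4@14:L b2@17:R]
Beat 11 (R): throw ball3 h=1 -> lands@12:L; in-air after throw: [b3@12:L b1@13:R b4@14:L b2@17:R]
Beat 12 (L): throw ball3 h=6 -> lands@18:L; in-air after throw: [b1@13:R b4@14:L b2@17:R b3@18:L]
Ball 1: thrown@0 h=6 -> first land @6; rethrown@6 h=7 -> second land @13

Answer: 6 13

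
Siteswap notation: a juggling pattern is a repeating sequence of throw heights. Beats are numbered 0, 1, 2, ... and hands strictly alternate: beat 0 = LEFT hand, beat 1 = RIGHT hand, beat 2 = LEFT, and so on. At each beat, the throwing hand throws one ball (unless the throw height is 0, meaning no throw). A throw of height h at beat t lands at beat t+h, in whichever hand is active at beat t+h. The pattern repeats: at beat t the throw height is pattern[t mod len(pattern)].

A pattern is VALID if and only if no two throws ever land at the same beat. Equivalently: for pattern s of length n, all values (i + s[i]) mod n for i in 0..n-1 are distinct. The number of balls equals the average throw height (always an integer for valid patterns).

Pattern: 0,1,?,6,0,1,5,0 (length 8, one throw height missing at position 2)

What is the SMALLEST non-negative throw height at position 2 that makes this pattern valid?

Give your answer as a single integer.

Answer: 3

Derivation:
i=0: (0 + 0) mod 8 = 0
i=1: (1 + 1) mod 8 = 2
i=2: s[i]=? (unknown)
i=3: (3 + 6) mod 8 = 1
i=4: (4 + 0) mod 8 = 4
i=5: (5 + 1) mod 8 = 6
i=6: (6 + 5) mod 8 = 3
i=7: (7 + 0) mod 8 = 7
Known residues: [0, 1, 2, 3, 4, 6, 7]; need a permutation of 0..7, so missing residue r = 5
Need (2 + s) mod 8 = 5; smallest s = (5 - 2) mod 8 = 3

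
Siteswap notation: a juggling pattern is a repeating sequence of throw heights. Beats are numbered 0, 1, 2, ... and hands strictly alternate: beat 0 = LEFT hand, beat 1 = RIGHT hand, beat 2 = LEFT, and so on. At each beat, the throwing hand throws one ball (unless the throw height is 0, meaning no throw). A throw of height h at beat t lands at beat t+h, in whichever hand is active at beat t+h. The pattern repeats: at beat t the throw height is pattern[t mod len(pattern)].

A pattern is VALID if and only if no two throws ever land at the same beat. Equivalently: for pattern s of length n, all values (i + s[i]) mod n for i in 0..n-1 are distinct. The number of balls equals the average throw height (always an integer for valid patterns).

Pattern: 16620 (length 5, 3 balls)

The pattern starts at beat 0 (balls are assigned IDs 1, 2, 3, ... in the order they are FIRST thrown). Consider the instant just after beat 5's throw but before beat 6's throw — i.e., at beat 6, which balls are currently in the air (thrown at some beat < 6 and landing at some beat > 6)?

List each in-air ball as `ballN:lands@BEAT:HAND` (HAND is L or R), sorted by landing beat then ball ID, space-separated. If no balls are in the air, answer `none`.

Answer: ball1:lands@7:R ball2:lands@8:L

Derivation:
Beat 0 (L): throw ball1 h=1 -> lands@1:R; in-air after throw: [b1@1:R]
Beat 1 (R): throw ball1 h=6 -> lands@7:R; in-air after throw: [b1@7:R]
Beat 2 (L): throw ball2 h=6 -> lands@8:L; in-air after throw: [b1@7:R b2@8:L]
Beat 3 (R): throw ball3 h=2 -> lands@5:R; in-air after throw: [b3@5:R b1@7:R b2@8:L]
Beat 5 (R): throw ball3 h=1 -> lands@6:L; in-air after throw: [b3@6:L b1@7:R b2@8:L]
Beat 6 (L): throw ball3 h=6 -> lands@12:L; in-air after throw: [b1@7:R b2@8:L b3@12:L]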